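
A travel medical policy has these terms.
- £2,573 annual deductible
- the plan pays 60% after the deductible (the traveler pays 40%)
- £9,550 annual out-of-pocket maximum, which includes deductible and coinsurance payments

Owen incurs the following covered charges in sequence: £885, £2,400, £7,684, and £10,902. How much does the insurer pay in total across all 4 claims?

£12,321

#1 (£885): all of it applies to the deductible. Traveler pays £885; OOP now £885. Insurer: £885 − £885 = £0.
#2 (£2,400): £1,688 finishes the deductible; £712 goes to coinsurance; 40% of £712 = £284.80. Traveler owes £1,972.80 (running OOP £2,857.80). Insurer: £2,400 − £1,972.80 = £427.20.
#3 (£7,684): 40% coinsurance on £7,684 = £3,073.60. Traveler owes £3,073.60 (running OOP £5,931.40). Insurer: £7,684 − £3,073.60 = £4,610.40.
#4 (£10,902): 40% coinsurance on £10,902 = £4,360.80. OOP would hit £10,292.20 > £9,550, so the cap limits the traveler to £9,550 − £5,931.40 = £3,618.60. Insurer: £10,902 − £3,618.60 = £7,283.40.
Insurer total: £0 + £427.20 + £4,610.40 + £7,283.40 = £12,321.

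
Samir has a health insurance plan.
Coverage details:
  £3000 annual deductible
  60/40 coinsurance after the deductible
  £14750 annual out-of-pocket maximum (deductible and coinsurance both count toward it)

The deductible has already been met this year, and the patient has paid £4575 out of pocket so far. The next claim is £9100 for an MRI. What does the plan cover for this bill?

With the deductible met, the entire £9100 is subject to coinsurance.
Patient's 40% share of £9100 is £3640.
Cumulative spending £4575 + £3640 = £8215 stays under the £14750 maximum.
Insurer pays the balance: £9100 − £3640 = £5460.

£5460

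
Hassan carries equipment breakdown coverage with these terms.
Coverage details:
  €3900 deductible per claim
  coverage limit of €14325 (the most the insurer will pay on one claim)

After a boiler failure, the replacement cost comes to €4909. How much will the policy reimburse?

Less the €3900 deductible: €4909 − €3900 = €1009.
€1009 ≤ €14325, so the limit doesn't bind; insurer pays €1009.

€1009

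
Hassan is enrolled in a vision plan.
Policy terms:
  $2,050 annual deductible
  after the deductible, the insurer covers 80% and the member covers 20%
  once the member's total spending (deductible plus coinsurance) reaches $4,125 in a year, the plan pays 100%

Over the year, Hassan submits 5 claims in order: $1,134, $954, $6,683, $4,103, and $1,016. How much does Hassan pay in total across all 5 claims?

$4,125

Bill 1, $1,134: all of it applies to the deductible. Member owes $1,134 (running OOP $1,134).
Bill 2, $954: $916 finishes the deductible; $38 goes to coinsurance; member's 20% is $7.60. Member pays $923.60; OOP now $2,057.60.
Bill 3, $6,683: deductible already satisfied, so member's share is 20% × $6,683 = $1,336.60. Cost to member: $1,336.60. OOP to date $3,394.20.
Bill 4, $4,103: 20% coinsurance on $4,103 = $820.60. Adding that to $3,394.20 gives $4,214.80, past the $4,125 cap; member pays only $4,125 − $3,394.20 = $730.80.
Bill 5, $1,016: 20% coinsurance on $1,016 = $203.20. That would push OOP to $4,328.20, over the $4,125 cap, so member pays $4,125 − $4,125 = $0.
Summing the member's payments: $1,134 + $923.60 + $1,336.60 + $730.80 + $0 = $4,125.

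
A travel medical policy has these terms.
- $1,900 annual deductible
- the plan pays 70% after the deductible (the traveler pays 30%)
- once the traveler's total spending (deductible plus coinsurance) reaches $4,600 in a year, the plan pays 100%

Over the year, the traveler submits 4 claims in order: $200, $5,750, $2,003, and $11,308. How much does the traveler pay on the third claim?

$600.90

Bill 1, $200: fully absorbed by the deductible. Traveler owes $200 (running OOP $200).
Bill 2, $5,750: $1,700 to deductible, leaving $4,050; coinsurance $4,050 × 30% = $1,215. Traveler pays $2,915; OOP now $3,115.
Bill 3, $2,003: 30% coinsurance on $2,003 = $600.90. Traveler owes $600.90 (running OOP $3,715.90).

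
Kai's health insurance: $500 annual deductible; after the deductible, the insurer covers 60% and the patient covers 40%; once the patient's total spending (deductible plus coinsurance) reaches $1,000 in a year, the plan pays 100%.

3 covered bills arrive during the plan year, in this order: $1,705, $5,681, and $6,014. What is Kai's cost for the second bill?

Claim 1 — $1,705: deductible takes $500, $1,205 remains; 40% of $1,205 = $482. Patient pays $982; OOP now $982.
Claim 2 — $5,681: deductible met; 40% of $5,681 = $2,272.40. OOP would hit $3,254.40 > $1,000, so the cap limits the patient to $1,000 − $982 = $18.

$18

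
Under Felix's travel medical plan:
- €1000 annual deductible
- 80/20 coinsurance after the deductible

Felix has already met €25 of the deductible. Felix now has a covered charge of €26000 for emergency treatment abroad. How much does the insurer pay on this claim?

€20020

Remaining deductible: €1000 − €25 = €975.
That leaves €26000 − €975 = €25025 for coinsurance.
Traveler's 20% share of €25025 is €5005.
That puts the traveler's cost at €975 + €5005 = €5980.
Insurer pays the balance: €26000 − €5980 = €20020.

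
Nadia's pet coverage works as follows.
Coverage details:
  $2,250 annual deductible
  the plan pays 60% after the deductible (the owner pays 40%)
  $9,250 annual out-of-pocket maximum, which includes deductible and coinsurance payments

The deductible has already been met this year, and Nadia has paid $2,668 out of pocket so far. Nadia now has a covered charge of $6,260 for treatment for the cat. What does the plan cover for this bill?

The deductible is already satisfied, so the full bill goes to coinsurance.
Owner's 40% share of $6,260 is $2,504.
Cumulative spending $2,668 + $2,504 = $5,172 stays under the $9,250 maximum.
The insurer covers the remainder: $6,260 − $2,504 = $3,756.

$3,756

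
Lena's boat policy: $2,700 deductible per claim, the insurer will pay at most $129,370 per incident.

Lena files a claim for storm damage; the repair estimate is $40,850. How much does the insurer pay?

After the deductible, $40,850 − $2,700 = $38,150 remains.
That's under the $129,370 cap, so the insurer reimburses the full $38,150.

$38,150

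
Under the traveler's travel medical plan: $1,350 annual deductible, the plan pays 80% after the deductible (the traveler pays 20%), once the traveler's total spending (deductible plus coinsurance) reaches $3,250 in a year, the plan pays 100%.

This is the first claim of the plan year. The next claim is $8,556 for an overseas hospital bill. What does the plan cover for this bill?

Nothing has been paid toward the $1,350 deductible, so the first $1,350 of this charge is applied there.
The remaining $7,206 (= $8,556 − $1,350) moves to coinsurance.
20% of $7,206 = $1,441.20 falls to the traveler.
So the traveler owes $1,350 + $1,441.20 = $2,791.20 before any cap.
Total out-of-pocket so far would be $0 + $2,791.20 = $2,791.20, below the $3,250 cap — no reduction.
The insurer covers the remainder: $8,556 − $2,791.20 = $5,764.80.

$5,764.80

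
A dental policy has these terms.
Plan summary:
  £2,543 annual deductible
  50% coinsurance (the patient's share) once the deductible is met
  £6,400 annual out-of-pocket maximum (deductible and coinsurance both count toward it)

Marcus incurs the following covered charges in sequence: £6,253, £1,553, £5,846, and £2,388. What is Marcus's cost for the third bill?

£1,225.50

Claim 1 (£6,253): £2,543 to deductible, leaving £3,710; coinsurance £3,710 × 50% = £1,855. Cost to patient: £4,398. OOP to date £4,398.
Claim 2 (£1,553): 50% coinsurance on £1,553 = £776.50. Cost to patient: £776.50. OOP to date £5,174.50.
Claim 3 (£5,846): deductible met; 50% of £5,846 = £2,923. Adding that to £5,174.50 gives £8,097.50, past the £6,400 cap; patient pays only £6,400 − £5,174.50 = £1,225.50.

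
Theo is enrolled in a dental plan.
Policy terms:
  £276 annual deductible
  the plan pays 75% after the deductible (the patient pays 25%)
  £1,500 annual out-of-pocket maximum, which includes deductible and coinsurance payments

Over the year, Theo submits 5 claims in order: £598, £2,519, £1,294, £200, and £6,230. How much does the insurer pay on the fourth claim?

#1 (£598): £276 finishes the deductible; £322 goes to coinsurance; patient's 25% is £80.50. Patient owes £356.50 (running OOP £356.50). Insurer: £598 − £356.50 = £241.50.
#2 (£2,519): 25% coinsurance on £2,519 = £629.75. Patient owes £629.75 (running OOP £986.25). Plan pays £2,519 − £629.75 = £1,889.25.
#3 (£1,294): deductible already satisfied, so patient's share is 25% × £1,294 = £323.50. Patient owes £323.50 (running OOP £1,309.75). Insurer: £1,294 − £323.50 = £970.50.
#4 (£200): deductible met; 25% of £200 = £50. Cost to patient: £50. OOP to date £1,359.75. Insurer: £200 − £50 = £150.

£150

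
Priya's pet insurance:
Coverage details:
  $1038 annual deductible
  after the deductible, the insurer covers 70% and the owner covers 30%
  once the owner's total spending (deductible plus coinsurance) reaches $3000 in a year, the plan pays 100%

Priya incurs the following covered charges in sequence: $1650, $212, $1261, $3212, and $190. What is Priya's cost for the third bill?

Claim 1 ($1650): $1038 to deductible, leaving $612; coinsurance $612 × 30% = $183.60. Owner pays $1221.60; OOP now $1221.60.
Claim 2 ($212): 30% coinsurance on $212 = $63.60. Owner owes $63.60 (running OOP $1285.20).
Claim 3 ($1261): deductible met; 30% of $1261 = $378.30. Owner owes $378.30 (running OOP $1663.50).

$378.30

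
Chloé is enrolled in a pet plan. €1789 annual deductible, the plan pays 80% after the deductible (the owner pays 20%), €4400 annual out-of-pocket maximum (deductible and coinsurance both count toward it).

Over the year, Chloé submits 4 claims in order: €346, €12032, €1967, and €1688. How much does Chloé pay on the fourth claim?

Claim 1 — €346: fully absorbed by the deductible. Owner pays €346; OOP now €346.
Claim 2 — €12032: €1443 finishes the deductible; €10589 goes to coinsurance; owner's 20% is €2117.80. Owner pays €3560.80; OOP now €3906.80.
Claim 3 — €1967: 20% coinsurance on €1967 = €393.40. Cost to owner: €393.40. OOP to date €4300.20.
Claim 4 — €1688: deductible met; 20% of €1688 = €337.60. That would push OOP to €4637.80, over the €4400 cap, so owner pays €4400 − €4300.20 = €99.80.

€99.80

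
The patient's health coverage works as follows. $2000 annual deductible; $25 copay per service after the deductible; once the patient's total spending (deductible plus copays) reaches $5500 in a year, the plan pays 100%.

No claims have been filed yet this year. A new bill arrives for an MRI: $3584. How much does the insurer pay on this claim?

$1559

Nothing has been paid toward the $2000 deductible, so the first $2000 of this charge is applied there.
The remaining $1584 (= $3584 − $2000) moves to the copay.
Copay on this service: $25.
Patient responsibility before any cap: $2000 + $25 = $2025.
Cumulative spending $0 + $2025 = $2025 stays under the $5500 maximum.
The plan picks up $3584 − $2025 = $1559.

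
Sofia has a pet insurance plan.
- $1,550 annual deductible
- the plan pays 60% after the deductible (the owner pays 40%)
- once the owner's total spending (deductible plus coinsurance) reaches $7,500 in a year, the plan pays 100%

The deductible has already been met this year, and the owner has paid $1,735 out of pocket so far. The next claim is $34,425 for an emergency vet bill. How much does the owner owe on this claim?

With the deductible met, the entire $34,425 is subject to coinsurance.
Owner's 40% share of $34,425 is $13,770.
Adding $13,770 to the $1,735 already spent would give $15,505, which exceeds the $7,500 cap; the owner pays just $7,500 − $1,735 = $5,765.

$5,765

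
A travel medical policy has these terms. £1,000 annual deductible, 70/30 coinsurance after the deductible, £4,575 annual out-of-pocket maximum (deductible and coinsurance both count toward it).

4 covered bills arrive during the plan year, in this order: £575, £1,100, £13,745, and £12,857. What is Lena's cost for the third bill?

Claim 1 (£575): entire amount goes to the deductible. Traveler owes £575 (running OOP £575).
Claim 2 (£1,100): deductible takes £425, £675 remains; traveler's 30% is £202.50. Traveler pays £627.50; OOP now £1,202.50.
Claim 3 (£13,745): 30% coinsurance on £13,745 = £4,123.50. OOP would hit £5,326 > £4,575, so the cap limits the traveler to £4,575 − £1,202.50 = £3,372.50.

£3,372.50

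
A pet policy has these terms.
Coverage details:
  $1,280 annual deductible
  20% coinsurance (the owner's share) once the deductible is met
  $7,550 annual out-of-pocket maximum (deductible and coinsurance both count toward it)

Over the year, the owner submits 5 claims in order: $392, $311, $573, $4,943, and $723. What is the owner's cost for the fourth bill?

$991.80

Claim 1 ($392): all of it applies to the deductible. Owner owes $392 (running OOP $392).
Claim 2 ($311): entire amount goes to the deductible. Owner owes $311 (running OOP $703).
Claim 3 ($573): entire amount goes to the deductible. Owner pays $573; OOP now $1,276.
Claim 4 ($4,943): $4 to deductible, leaving $4,939; owner's 20% is $987.80. Cost to owner: $991.80. OOP to date $2,267.80.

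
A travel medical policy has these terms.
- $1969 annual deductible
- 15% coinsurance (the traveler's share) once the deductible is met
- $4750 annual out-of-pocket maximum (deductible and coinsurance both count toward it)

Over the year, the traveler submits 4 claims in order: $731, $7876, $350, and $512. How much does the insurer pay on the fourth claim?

$435.20

Claim 1 ($731): entire amount goes to the deductible. Cost to traveler: $731. OOP to date $731. Plan pays $731 − $731 = $0.
Claim 2 ($7876): $1238 finishes the deductible; $6638 goes to coinsurance; 15% of $6638 = $995.70. Traveler owes $2233.70 (running OOP $2964.70). Plan pays $7876 − $2233.70 = $5642.30.
Claim 3 ($350): deductible met; 15% of $350 = $52.50. Traveler owes $52.50 (running OOP $3017.20). Insurer: $350 − $52.50 = $297.50.
Claim 4 ($512): 15% coinsurance on $512 = $76.80. Traveler owes $76.80 (running OOP $3094). Insurer: $512 − $76.80 = $435.20.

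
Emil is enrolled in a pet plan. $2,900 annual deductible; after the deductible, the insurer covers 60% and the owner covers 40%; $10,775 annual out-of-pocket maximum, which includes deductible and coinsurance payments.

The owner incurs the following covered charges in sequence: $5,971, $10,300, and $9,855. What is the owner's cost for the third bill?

$2,526.60

#1 ($5,971): deductible takes $2,900, $3,071 remains; owner's 40% is $1,228.40. Cost to owner: $4,128.40. OOP to date $4,128.40.
#2 ($10,300): deductible met; 40% of $10,300 = $4,120. Owner pays $4,120; OOP now $8,248.40.
#3 ($9,855): deductible met; 40% of $9,855 = $3,942. Adding that to $8,248.40 gives $12,190.40, past the $10,775 cap; owner pays only $10,775 − $8,248.40 = $2,526.60.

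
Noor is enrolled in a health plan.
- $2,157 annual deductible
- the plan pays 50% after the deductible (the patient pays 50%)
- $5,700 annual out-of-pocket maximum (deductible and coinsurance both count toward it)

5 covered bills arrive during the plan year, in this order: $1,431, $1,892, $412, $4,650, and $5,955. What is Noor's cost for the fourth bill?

Claim 1 ($1,431): entire amount goes to the deductible. Patient owes $1,431 (running OOP $1,431).
Claim 2 ($1,892): $726 to deductible, leaving $1,166; 50% of $1,166 = $583. Patient owes $1,309 (running OOP $2,740).
Claim 3 ($412): deductible met; 50% of $412 = $206. Patient pays $206; OOP now $2,946.
Claim 4 ($4,650): deductible already satisfied, so patient's share is 50% × $4,650 = $2,325. Patient owes $2,325 (running OOP $5,271).

$2,325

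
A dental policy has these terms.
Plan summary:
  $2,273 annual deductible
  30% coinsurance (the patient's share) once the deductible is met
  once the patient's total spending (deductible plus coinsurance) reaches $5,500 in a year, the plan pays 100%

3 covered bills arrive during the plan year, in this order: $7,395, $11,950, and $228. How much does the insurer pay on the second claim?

$10,259.60

Bill 1, $7,395: deductible takes $2,273, $5,122 remains; patient's 30% is $1,536.60. Cost to patient: $3,809.60. OOP to date $3,809.60. Insurer: $7,395 − $3,809.60 = $3,585.40.
Bill 2, $11,950: 30% coinsurance on $11,950 = $3,585. Adding that to $3,809.60 gives $7,394.60, past the $5,500 cap; patient pays only $5,500 − $3,809.60 = $1,690.40. Plan pays $11,950 − $1,690.40 = $10,259.60.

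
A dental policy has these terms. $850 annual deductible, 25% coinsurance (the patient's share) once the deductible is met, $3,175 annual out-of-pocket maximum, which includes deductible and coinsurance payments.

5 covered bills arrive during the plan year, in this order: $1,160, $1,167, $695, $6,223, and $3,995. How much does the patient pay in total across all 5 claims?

$3,175

Bill 1, $1,160: $850 finishes the deductible; $310 goes to coinsurance; coinsurance $310 × 25% = $77.50. Patient owes $927.50 (running OOP $927.50).
Bill 2, $1,167: deductible met; 25% of $1,167 = $291.75. Cost to patient: $291.75. OOP to date $1,219.25.
Bill 3, $695: deductible met; 25% of $695 = $173.75. Cost to patient: $173.75. OOP to date $1,393.
Bill 4, $6,223: deductible already satisfied, so patient's share is 25% × $6,223 = $1,555.75. Patient pays $1,555.75; OOP now $2,948.75.
Bill 5, $3,995: 25% coinsurance on $3,995 = $998.75. Adding that to $2,948.75 gives $3,947.50, past the $3,175 cap; patient pays only $3,175 − $2,948.75 = $226.25.
Summing the patient's payments: $927.50 + $291.75 + $173.75 + $1,555.75 + $226.25 = $3,175.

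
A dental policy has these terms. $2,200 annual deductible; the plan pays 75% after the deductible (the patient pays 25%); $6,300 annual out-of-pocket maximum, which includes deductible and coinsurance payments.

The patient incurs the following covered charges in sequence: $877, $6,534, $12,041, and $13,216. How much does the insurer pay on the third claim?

$9,243.75

Claim 1 ($877): all of it applies to the deductible. Patient owes $877 (running OOP $877). Insurer: $877 − $877 = $0.
Claim 2 ($6,534): $1,323 finishes the deductible; $5,211 goes to coinsurance; patient's 25% is $1,302.75. Patient owes $2,625.75 (running OOP $3,502.75). Plan pays $6,534 − $2,625.75 = $3,908.25.
Claim 3 ($12,041): 25% coinsurance on $12,041 = $3,010.25. OOP would hit $6,513 > $6,300, so the cap limits the patient to $6,300 − $3,502.75 = $2,797.25. Insurer: $12,041 − $2,797.25 = $9,243.75.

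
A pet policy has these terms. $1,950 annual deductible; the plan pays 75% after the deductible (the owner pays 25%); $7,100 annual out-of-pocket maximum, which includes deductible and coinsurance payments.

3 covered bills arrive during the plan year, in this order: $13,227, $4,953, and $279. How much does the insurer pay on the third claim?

#1 ($13,227): $1,950 to deductible, leaving $11,277; 25% of $11,277 = $2,819.25. Owner owes $4,769.25 (running OOP $4,769.25). Insurer: $13,227 − $4,769.25 = $8,457.75.
#2 ($4,953): deductible met; 25% of $4,953 = $1,238.25. Owner owes $1,238.25 (running OOP $6,007.50). Insurer: $4,953 − $1,238.25 = $3,714.75.
#3 ($279): 25% coinsurance on $279 = $69.75. Owner owes $69.75 (running OOP $6,077.25). Insurer: $279 − $69.75 = $209.25.

$209.25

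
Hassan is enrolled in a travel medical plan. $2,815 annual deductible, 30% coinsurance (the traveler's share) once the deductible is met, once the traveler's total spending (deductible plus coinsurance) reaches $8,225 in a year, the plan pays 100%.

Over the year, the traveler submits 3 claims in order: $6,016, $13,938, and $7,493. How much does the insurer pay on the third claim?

Bill 1, $6,016: deductible takes $2,815, $3,201 remains; traveler's 30% is $960.30. Traveler owes $3,775.30 (running OOP $3,775.30). Insurer: $6,016 − $3,775.30 = $2,240.70.
Bill 2, $13,938: deductible met; 30% of $13,938 = $4,181.40. Traveler pays $4,181.40; OOP now $7,956.70. Insurer: $13,938 − $4,181.40 = $9,756.60.
Bill 3, $7,493: 30% coinsurance on $7,493 = $2,247.90. That would push OOP to $10,204.60, over the $8,225 cap, so traveler pays $8,225 − $7,956.70 = $268.30. Insurer: $7,493 − $268.30 = $7,224.70.

$7,224.70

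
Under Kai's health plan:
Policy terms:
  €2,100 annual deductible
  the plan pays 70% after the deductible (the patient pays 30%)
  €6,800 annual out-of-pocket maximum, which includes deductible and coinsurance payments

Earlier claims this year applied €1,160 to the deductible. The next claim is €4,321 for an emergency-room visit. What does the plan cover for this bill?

Remaining deductible: €2,100 − €1,160 = €940.
That leaves €4,321 − €940 = €3,381 for coinsurance.
Patient's 30% share of €3,381 is €1,014.30.
That puts the patient's cost at €940 + €1,014.30 = €1,954.30 before any cap.
Total out-of-pocket so far would be €1,160 + €1,954.30 = €3,114.30, below the €6,800 cap — no reduction.
The plan picks up €4,321 − €1,954.30 = €2,366.70.

€2,366.70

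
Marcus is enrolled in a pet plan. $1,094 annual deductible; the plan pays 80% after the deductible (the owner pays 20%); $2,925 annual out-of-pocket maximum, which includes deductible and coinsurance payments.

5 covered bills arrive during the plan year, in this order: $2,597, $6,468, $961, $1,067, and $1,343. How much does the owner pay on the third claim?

Bill 1, $2,597: deductible takes $1,094, $1,503 remains; 20% of $1,503 = $300.60. Owner pays $1,394.60; OOP now $1,394.60.
Bill 2, $6,468: deductible met; 20% of $6,468 = $1,293.60. Owner pays $1,293.60; OOP now $2,688.20.
Bill 3, $961: 20% coinsurance on $961 = $192.20. Owner pays $192.20; OOP now $2,880.40.

$192.20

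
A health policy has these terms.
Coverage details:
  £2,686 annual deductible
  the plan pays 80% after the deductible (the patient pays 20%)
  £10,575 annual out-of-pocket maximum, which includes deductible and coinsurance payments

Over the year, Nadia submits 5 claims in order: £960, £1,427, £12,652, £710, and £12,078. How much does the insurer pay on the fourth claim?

Claim 1 (£960): entire amount goes to the deductible. Cost to patient: £960. OOP to date £960. Plan pays £960 − £960 = £0.
Claim 2 (£1,427): entire amount goes to the deductible. Cost to patient: £1,427. OOP to date £2,387. Plan pays £1,427 − £1,427 = £0.
Claim 3 (£12,652): £299 finishes the deductible; £12,353 goes to coinsurance; coinsurance £12,353 × 20% = £2,470.60. Cost to patient: £2,769.60. OOP to date £5,156.60. Plan pays £12,652 − £2,769.60 = £9,882.40.
Claim 4 (£710): deductible met; 20% of £710 = £142. Patient owes £142 (running OOP £5,298.60). Insurer: £710 − £142 = £568.

£568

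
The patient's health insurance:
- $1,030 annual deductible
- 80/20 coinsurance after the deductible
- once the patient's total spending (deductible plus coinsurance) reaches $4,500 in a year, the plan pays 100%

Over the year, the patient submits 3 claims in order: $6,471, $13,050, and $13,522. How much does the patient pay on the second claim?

$2,381.80

#1 ($6,471): $1,030 to deductible, leaving $5,441; coinsurance $5,441 × 20% = $1,088.20. Patient pays $2,118.20; OOP now $2,118.20.
#2 ($13,050): deductible already satisfied, so patient's share is 20% × $13,050 = $2,610. That would push OOP to $4,728.20, over the $4,500 cap, so patient pays $4,500 − $2,118.20 = $2,381.80.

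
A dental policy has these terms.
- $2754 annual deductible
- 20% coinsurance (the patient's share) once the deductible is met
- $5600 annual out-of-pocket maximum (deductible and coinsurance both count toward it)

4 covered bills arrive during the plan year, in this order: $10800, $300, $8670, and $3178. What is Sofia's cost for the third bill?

#1 ($10800): $2754 to deductible, leaving $8046; patient's 20% is $1609.20. Cost to patient: $4363.20. OOP to date $4363.20.
#2 ($300): 20% coinsurance on $300 = $60. Cost to patient: $60. OOP to date $4423.20.
#3 ($8670): deductible already satisfied, so patient's share is 20% × $8670 = $1734. OOP would hit $6157.20 > $5600, so the cap limits the patient to $5600 − $4423.20 = $1176.80.

$1176.80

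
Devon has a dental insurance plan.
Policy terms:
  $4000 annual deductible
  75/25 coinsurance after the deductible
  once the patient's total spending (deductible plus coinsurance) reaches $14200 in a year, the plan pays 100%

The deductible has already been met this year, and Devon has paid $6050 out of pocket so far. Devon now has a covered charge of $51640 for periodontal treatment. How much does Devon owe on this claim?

The deductible is already satisfied, so the full bill goes to coinsurance.
Coinsurance: $51640 × 25% = $12910.
Adding $12910 to the $6050 already spent would give $18960, which exceeds the $14200 cap; the patient pays just $14200 − $6050 = $8150.

$8150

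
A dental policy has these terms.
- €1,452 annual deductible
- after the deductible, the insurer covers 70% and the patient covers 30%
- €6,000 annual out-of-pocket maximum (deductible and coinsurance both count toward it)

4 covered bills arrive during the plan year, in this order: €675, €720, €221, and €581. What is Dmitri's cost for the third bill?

€106.20

Claim 1 — €675: fully absorbed by the deductible. Cost to patient: €675. OOP to date €675.
Claim 2 — €720: all of it applies to the deductible. Patient owes €720 (running OOP €1,395).
Claim 3 — €221: deductible takes €57, €164 remains; coinsurance €164 × 30% = €49.20. Patient owes €106.20 (running OOP €1,501.20).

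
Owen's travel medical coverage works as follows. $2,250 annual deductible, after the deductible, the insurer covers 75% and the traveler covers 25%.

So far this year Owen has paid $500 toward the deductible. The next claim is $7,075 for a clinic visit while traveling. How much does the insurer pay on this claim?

Remaining deductible: $2,250 − $500 = $1,750.
The remaining $5,325 (= $7,075 − $1,750) moves to coinsurance.
25% of $5,325 = $1,331.25 falls to the traveler.
So the traveler owes $1,750 + $1,331.25 = $3,081.25.
The insurer covers the remainder: $7,075 − $3,081.25 = $3,993.75.

$3,993.75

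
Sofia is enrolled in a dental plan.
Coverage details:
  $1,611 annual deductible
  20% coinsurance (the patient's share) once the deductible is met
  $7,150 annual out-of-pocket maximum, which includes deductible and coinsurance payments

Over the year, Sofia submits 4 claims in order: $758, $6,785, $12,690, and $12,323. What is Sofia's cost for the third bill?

#1 ($758): entire amount goes to the deductible. Patient pays $758; OOP now $758.
#2 ($6,785): $853 finishes the deductible; $5,932 goes to coinsurance; patient's 20% is $1,186.40. Cost to patient: $2,039.40. OOP to date $2,797.40.
#3 ($12,690): deductible already satisfied, so patient's share is 20% × $12,690 = $2,538. Patient owes $2,538 (running OOP $5,335.40).

$2,538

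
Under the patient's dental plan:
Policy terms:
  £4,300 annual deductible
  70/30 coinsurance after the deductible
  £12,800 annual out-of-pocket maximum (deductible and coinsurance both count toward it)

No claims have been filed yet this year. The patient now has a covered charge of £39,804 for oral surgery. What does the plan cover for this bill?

£27,004

Nothing has been paid toward the £4,300 deductible, so the first £4,300 of this charge is applied there.
That leaves £39,804 − £4,300 = £35,504 for coinsurance.
Patient's 30% share of £35,504 is £10,651.20.
Patient responsibility before any cap: £4,300 + £10,651.20 = £14,951.20.
That would bring total out-of-pocket to £14,951.20, past the £12,800 cap. The patient is capped at £12,800 − £0 = £12,800 on this claim.
The insurer covers the remainder: £39,804 − £12,800 = £27,004.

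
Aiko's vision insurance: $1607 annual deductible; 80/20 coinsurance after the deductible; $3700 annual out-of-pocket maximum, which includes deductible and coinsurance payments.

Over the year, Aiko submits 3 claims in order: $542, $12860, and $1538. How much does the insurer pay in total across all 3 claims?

$11240

Claim 1 — $542: all of it applies to the deductible. Cost to member: $542. OOP to date $542. Insurer: $542 − $542 = $0.
Claim 2 — $12860: deductible takes $1065, $11795 remains; coinsurance $11795 × 20% = $2359. Together that's $1065 + $2359 = $3424. Adding that to $542 gives $3966, past the $3700 cap; member pays only $3700 − $542 = $3158. Insurer: $12860 − $3158 = $9702.
Claim 3 — $1538: 20% coinsurance on $1538 = $307.60. That would push OOP to $4007.60, over the $3700 cap, so member pays $3700 − $3700 = $0. Insurer: $1538 − $0 = $1538.
Insurer total: $0 + $9702 + $1538 = $11240.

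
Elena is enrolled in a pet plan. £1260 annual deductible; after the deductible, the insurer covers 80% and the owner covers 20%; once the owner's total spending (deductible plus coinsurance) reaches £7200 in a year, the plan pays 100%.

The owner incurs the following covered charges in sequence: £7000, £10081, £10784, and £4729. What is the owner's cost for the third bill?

Claim 1 — £7000: £1260 to deductible, leaving £5740; owner's 20% is £1148. Cost to owner: £2408. OOP to date £2408.
Claim 2 — £10081: deductible met; 20% of £10081 = £2016.20. Cost to owner: £2016.20. OOP to date £4424.20.
Claim 3 — £10784: deductible met; 20% of £10784 = £2156.80. Owner pays £2156.80; OOP now £6581.

£2156.80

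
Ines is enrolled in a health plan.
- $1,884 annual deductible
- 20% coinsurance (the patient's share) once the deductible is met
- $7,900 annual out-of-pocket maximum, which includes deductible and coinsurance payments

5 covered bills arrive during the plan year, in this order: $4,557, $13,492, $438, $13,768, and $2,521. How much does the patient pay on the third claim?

#1 ($4,557): $1,884 to deductible, leaving $2,673; 20% of $2,673 = $534.60. Patient owes $2,418.60 (running OOP $2,418.60).
#2 ($13,492): 20% coinsurance on $13,492 = $2,698.40. Patient pays $2,698.40; OOP now $5,117.
#3 ($438): 20% coinsurance on $438 = $87.60. Patient owes $87.60 (running OOP $5,204.60).

$87.60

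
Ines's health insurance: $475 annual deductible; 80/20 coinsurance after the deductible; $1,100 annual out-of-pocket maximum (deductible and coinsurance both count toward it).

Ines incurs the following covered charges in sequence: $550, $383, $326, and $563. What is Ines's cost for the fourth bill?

Bill 1, $550: $475 to deductible, leaving $75; patient's 20% is $15. Cost to patient: $490. OOP to date $490.
Bill 2, $383: deductible already satisfied, so patient's share is 20% × $383 = $76.60. Patient owes $76.60 (running OOP $566.60).
Bill 3, $326: deductible met; 20% of $326 = $65.20. Patient pays $65.20; OOP now $631.80.
Bill 4, $563: deductible already satisfied, so patient's share is 20% × $563 = $112.60. Cost to patient: $112.60. OOP to date $744.40.

$112.60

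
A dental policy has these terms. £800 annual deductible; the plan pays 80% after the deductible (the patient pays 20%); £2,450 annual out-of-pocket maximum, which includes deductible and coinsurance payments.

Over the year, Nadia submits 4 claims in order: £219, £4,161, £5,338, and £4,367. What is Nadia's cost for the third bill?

£934

Bill 1, £219: all of it applies to the deductible. Patient owes £219 (running OOP £219).
Bill 2, £4,161: deductible takes £581, £3,580 remains; 20% of £3,580 = £716. Cost to patient: £1,297. OOP to date £1,516.
Bill 3, £5,338: deductible already satisfied, so patient's share is 20% × £5,338 = £1,067.60. Adding that to £1,516 gives £2,583.60, past the £2,450 cap; patient pays only £2,450 − £1,516 = £934.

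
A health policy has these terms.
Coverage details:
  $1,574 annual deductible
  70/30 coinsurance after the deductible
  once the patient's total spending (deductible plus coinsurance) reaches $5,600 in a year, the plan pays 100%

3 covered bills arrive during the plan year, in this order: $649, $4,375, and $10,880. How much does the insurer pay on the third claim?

$7,889

Claim 1 ($649): entire amount goes to the deductible. Patient pays $649; OOP now $649. Insurer: $649 − $649 = $0.
Claim 2 ($4,375): deductible takes $925, $3,450 remains; coinsurance $3,450 × 30% = $1,035. Patient pays $1,960; OOP now $2,609. Insurer: $4,375 − $1,960 = $2,415.
Claim 3 ($10,880): 30% coinsurance on $10,880 = $3,264. Adding that to $2,609 gives $5,873, past the $5,600 cap; patient pays only $5,600 − $2,609 = $2,991. Insurer: $10,880 − $2,991 = $7,889.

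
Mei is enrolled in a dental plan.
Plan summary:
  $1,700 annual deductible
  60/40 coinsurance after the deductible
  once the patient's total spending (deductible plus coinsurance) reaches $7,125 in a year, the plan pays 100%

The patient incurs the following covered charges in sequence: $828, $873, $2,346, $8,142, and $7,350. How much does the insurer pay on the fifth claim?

Claim 1 ($828): fully absorbed by the deductible. Patient pays $828; OOP now $828. Plan pays $828 − $828 = $0.
Claim 2 ($873): $872 finishes the deductible; $1 goes to coinsurance; 40% of $1 = $0.40. Patient owes $872.40 (running OOP $1,700.40). Plan pays $873 − $872.40 = $0.60.
Claim 3 ($2,346): deductible met; 40% of $2,346 = $938.40. Patient pays $938.40; OOP now $2,638.80. Plan pays $2,346 − $938.40 = $1,407.60.
Claim 4 ($8,142): 40% coinsurance on $8,142 = $3,256.80. Patient pays $3,256.80; OOP now $5,895.60. Plan pays $8,142 − $3,256.80 = $4,885.20.
Claim 5 ($7,350): deductible met; 40% of $7,350 = $2,940. Adding that to $5,895.60 gives $8,835.60, past the $7,125 cap; patient pays only $7,125 − $5,895.60 = $1,229.40. Insurer: $7,350 − $1,229.40 = $6,120.60.

$6,120.60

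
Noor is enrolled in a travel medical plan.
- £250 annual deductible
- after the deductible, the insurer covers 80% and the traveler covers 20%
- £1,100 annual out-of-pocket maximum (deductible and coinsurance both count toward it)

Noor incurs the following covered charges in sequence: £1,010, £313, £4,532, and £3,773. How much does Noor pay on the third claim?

£635.40

Claim 1 — £1,010: deductible takes £250, £760 remains; traveler's 20% is £152. Traveler owes £402 (running OOP £402).
Claim 2 — £313: deductible met; 20% of £313 = £62.60. Traveler owes £62.60 (running OOP £464.60).
Claim 3 — £4,532: deductible met; 20% of £4,532 = £906.40. That would push OOP to £1,371, over the £1,100 cap, so traveler pays £1,100 − £464.60 = £635.40.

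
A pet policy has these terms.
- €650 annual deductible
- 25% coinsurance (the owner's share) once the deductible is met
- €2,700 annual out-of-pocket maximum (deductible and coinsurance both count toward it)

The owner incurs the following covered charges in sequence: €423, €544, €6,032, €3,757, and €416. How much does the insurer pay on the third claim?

€4,524

Claim 1 — €423: all of it applies to the deductible. Cost to owner: €423. OOP to date €423. Plan pays €423 − €423 = €0.
Claim 2 — €544: deductible takes €227, €317 remains; coinsurance €317 × 25% = €79.25. Owner owes €306.25 (running OOP €729.25). Insurer: €544 − €306.25 = €237.75.
Claim 3 — €6,032: 25% coinsurance on €6,032 = €1,508. Owner pays €1,508; OOP now €2,237.25. Plan pays €6,032 − €1,508 = €4,524.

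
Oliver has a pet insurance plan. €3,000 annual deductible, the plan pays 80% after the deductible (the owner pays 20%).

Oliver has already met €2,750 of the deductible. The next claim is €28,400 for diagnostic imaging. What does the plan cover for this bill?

€2,750 of the €3,000 deductible is already met, leaving €250.
The remaining €28,150 (= €28,400 − €250) moves to coinsurance.
Owner's 20% share of €28,150 is €5,630.
That puts the owner's cost at €250 + €5,630 = €5,880.
The plan picks up €28,400 − €5,880 = €22,520.

€22,520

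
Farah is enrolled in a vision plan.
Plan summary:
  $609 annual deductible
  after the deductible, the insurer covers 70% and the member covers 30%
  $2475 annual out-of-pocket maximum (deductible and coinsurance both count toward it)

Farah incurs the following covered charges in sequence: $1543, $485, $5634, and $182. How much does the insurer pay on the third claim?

#1 ($1543): $609 finishes the deductible; $934 goes to coinsurance; member's 30% is $280.20. Cost to member: $889.20. OOP to date $889.20. Plan pays $1543 − $889.20 = $653.80.
#2 ($485): deductible already satisfied, so member's share is 30% × $485 = $145.50. Cost to member: $145.50. OOP to date $1034.70. Plan pays $485 − $145.50 = $339.50.
#3 ($5634): deductible already satisfied, so member's share is 30% × $5634 = $1690.20. That would push OOP to $2724.90, over the $2475 cap, so member pays $2475 − $1034.70 = $1440.30. Insurer: $5634 − $1440.30 = $4193.70.

$4193.70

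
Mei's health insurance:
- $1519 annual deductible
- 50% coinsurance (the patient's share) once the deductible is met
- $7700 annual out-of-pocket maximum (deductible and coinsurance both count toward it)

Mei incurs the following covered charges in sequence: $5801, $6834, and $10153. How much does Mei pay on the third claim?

#1 ($5801): $1519 finishes the deductible; $4282 goes to coinsurance; coinsurance $4282 × 50% = $2141. Patient pays $3660; OOP now $3660.
#2 ($6834): deductible already satisfied, so patient's share is 50% × $6834 = $3417. Patient pays $3417; OOP now $7077.
#3 ($10153): 50% coinsurance on $10153 = $5076.50. Adding that to $7077 gives $12153.50, past the $7700 cap; patient pays only $7700 − $7077 = $623.

$623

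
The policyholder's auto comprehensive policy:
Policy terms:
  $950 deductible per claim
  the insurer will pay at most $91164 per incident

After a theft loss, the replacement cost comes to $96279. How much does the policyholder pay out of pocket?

$5115

Subtract the deductible: $96279 − $950 = $95329.
Since $95329 > $91164, the payout is capped at $91164.
Policyholder's share is the uncovered remainder: $96279 − $91164 = $5115.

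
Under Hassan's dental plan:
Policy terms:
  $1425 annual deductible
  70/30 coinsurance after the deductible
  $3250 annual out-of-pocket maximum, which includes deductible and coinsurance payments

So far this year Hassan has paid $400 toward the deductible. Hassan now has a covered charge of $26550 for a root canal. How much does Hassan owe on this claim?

$2850

Deductible still to meet: $1425 − $400 = $1025.
The remaining $25525 (= $26550 − $1025) moves to coinsurance.
Patient's 30% share of $25525 is $7657.50.
That puts the patient's cost at $1025 + $7657.50 = $8682.50 before any cap.
Year-to-date out-of-pocket would reach $400 + $8682.50 = $9082.50, above the $3250 maximum, so the patient pays only $3250 − $400 = $2850.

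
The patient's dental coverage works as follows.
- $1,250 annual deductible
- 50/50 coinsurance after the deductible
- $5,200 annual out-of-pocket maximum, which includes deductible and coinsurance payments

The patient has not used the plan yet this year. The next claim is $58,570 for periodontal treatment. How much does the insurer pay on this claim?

$53,370

The full $1,250 deductible is still open; $1,250 of this bill applies to it.
After the $1,250 deductible portion, $58,570 − $1,250 = $57,320 is subject to coinsurance.
50% of $57,320 = $28,660 falls to the patient.
So the patient owes $1,250 + $28,660 = $29,910 before any cap.
Adding $29,910 to the $0 already spent would give $29,910, which exceeds the $5,200 cap; the patient pays just $5,200 − $0 = $5,200.
The insurer covers the remainder: $58,570 − $5,200 = $53,370.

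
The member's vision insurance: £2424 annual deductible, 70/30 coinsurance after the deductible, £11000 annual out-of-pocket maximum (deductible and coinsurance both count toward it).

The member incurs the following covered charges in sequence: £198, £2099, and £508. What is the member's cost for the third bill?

Bill 1, £198: entire amount goes to the deductible. Member owes £198 (running OOP £198).
Bill 2, £2099: entire amount goes to the deductible. Member pays £2099; OOP now £2297.
Bill 3, £508: £127 to deductible, leaving £381; 30% of £381 = £114.30. Cost to member: £241.30. OOP to date £2538.30.

£241.30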